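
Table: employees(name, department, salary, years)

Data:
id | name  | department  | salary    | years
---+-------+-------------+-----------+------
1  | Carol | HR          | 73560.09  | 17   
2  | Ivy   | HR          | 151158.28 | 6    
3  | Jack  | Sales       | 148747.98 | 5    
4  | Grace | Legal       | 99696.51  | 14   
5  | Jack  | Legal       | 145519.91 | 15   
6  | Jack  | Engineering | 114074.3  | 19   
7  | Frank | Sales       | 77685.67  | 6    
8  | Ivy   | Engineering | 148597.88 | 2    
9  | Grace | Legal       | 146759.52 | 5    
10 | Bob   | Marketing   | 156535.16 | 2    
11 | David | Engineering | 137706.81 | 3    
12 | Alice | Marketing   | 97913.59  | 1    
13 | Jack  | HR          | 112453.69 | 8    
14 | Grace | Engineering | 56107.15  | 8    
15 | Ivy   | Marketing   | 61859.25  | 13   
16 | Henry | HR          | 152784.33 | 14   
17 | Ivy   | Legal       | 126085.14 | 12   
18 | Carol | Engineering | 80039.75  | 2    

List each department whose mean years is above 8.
SELECT department, AVG(years)
FROM employees
GROUP BY department
HAVING AVG(years) > 8

Result:
  HR: avg=11.25
  Legal: avg=11.50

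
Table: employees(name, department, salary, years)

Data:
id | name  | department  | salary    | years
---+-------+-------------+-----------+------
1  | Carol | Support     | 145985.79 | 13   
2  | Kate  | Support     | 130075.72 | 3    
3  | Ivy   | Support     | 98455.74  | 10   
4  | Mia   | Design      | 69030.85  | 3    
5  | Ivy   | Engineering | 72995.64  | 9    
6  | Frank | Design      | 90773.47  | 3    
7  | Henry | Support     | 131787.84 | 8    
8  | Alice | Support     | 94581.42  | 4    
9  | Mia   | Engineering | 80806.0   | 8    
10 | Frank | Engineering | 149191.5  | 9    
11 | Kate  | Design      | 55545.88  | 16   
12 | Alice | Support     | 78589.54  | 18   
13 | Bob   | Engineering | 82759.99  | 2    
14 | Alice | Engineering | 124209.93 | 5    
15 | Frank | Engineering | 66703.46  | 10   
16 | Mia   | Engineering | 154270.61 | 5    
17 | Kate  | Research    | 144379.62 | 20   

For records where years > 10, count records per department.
SELECT department, COUNT(*)
FROM employees
WHERE years > 10
GROUP BY department

Note: WHERE filters rows before grouping.

Result:
  Design: 1
  Research: 1
  Support: 2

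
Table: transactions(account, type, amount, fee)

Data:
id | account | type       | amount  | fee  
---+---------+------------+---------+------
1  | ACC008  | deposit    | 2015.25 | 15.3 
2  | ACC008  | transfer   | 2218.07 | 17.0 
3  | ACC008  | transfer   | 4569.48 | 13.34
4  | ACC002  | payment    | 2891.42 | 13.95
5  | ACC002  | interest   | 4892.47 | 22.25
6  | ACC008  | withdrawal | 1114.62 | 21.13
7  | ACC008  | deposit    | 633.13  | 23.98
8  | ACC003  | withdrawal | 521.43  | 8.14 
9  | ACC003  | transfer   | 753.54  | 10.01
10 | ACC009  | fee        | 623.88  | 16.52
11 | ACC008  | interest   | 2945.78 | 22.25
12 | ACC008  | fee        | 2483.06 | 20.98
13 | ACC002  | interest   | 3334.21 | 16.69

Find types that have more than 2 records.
SELECT type, COUNT(*) as cnt
FROM transactions
GROUP BY type
HAVING COUNT(*) > 2

Result:
  interest: 3
  transfer: 3

Note: HAVING filters groups after aggregation, WHERE filters rows before.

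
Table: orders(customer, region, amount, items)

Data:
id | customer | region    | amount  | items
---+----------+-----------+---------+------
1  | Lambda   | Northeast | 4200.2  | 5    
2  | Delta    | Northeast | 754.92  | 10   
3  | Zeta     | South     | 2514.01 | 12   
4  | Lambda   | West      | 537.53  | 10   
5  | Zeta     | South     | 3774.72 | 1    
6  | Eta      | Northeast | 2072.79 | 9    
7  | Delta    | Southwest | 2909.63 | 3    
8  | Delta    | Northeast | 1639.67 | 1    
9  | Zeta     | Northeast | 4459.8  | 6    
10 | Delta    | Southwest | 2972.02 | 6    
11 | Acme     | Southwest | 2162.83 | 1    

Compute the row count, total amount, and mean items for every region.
SELECT region,
       COUNT(*) as cnt,
       SUM(amount) as total_amount,
       AVG(items) as avg_items
FROM orders
GROUP BY region

Result:
  Northeast: 5 records, 13127.38 total amount, 6.20 avg items
  South: 2 records, 6288.73 total amount, 6.50 avg items
  Southwest: 3 records, 8044.48 total amount, 3.33 avg items
  West: 1 records, 537.53 total amount, 10.00 avg items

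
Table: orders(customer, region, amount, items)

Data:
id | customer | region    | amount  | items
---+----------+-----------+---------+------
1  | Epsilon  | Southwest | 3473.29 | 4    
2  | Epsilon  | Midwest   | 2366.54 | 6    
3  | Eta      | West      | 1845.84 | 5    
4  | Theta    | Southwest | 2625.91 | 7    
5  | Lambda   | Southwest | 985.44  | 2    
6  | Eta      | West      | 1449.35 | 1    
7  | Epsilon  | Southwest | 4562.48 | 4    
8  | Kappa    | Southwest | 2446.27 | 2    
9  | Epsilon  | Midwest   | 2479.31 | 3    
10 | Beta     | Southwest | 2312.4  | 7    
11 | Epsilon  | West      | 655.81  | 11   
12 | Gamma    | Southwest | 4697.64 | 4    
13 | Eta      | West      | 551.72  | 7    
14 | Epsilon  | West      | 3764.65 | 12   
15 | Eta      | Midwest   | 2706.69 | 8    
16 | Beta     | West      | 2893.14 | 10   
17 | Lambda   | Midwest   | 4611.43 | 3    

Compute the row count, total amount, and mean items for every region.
SELECT region,
       COUNT(*) as cnt,
       SUM(amount) as total_amount,
       AVG(items) as avg_items
FROM orders
GROUP BY region

Result:
  Midwest: 4 records, 12163.97 total amount, 5.00 avg items
  Southwest: 7 records, 21103.43 total amount, 4.29 avg items
  West: 6 records, 11160.51 total amount, 7.67 avg items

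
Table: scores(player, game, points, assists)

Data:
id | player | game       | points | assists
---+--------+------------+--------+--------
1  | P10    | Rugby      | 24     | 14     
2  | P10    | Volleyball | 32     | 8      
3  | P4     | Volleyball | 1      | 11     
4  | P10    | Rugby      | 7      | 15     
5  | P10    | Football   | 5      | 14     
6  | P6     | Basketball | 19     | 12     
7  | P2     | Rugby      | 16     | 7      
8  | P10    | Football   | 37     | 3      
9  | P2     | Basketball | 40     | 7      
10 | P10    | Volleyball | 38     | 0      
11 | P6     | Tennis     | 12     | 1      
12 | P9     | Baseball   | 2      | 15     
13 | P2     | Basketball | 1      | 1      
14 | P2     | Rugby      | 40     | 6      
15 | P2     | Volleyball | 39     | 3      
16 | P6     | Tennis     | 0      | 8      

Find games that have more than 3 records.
SELECT game, COUNT(*) as cnt
FROM scores
GROUP BY game
HAVING COUNT(*) > 3

Result:
  Rugby: 4
  Volleyball: 4

Note: HAVING filters groups after aggregation, WHERE filters rows before.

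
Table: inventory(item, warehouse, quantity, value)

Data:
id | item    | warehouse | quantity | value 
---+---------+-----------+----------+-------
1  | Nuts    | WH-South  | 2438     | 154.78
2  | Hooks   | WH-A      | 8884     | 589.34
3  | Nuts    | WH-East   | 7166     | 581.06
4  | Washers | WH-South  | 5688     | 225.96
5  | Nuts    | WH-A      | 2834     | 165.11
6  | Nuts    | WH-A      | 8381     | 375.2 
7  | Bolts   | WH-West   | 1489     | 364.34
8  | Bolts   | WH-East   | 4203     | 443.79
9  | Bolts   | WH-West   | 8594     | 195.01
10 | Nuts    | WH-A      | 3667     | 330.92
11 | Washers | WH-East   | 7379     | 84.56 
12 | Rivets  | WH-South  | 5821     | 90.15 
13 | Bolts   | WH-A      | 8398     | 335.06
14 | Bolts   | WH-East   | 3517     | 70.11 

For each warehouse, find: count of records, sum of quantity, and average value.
SELECT warehouse,
       COUNT(*) as cnt,
       SUM(quantity) as total_quantity,
       AVG(value) as avg_value
FROM inventory
GROUP BY warehouse

Result:
  WH-A: 5 records, 32164 total quantity, 359.13 avg value
  WH-East: 4 records, 22265 total quantity, 294.88 avg value
  WH-South: 3 records, 13947 total quantity, 156.96 avg value
  WH-West: 2 records, 10083 total quantity, 279.68 avg value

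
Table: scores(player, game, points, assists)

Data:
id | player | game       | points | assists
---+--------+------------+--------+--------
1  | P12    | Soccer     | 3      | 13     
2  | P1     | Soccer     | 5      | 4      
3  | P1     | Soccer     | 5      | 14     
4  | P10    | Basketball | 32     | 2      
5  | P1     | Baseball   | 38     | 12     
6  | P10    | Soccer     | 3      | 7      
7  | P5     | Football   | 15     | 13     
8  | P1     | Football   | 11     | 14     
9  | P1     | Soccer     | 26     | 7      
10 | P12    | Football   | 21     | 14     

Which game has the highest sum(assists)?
SELECT game, SUM(assists) as val
FROM scores
GROUP BY game
ORDER BY val DESC
LIMIT 1

Result: Soccer with sum(assists) = 45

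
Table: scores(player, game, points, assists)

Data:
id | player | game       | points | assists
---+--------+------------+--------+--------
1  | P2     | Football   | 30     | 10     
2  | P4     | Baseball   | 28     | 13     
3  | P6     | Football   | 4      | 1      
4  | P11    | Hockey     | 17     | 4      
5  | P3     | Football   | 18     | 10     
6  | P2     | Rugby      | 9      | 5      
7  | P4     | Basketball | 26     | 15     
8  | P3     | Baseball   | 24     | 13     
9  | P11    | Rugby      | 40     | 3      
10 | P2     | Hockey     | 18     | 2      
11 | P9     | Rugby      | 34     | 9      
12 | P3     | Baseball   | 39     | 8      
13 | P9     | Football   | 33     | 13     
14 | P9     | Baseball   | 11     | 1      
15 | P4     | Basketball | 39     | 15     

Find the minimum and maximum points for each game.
SELECT game, MIN(points), MAX(points)
FROM scores
GROUP BY game

Result:
  Baseball: min=11, max=39
  Basketball: min=26, max=39
  Football: min=4, max=33
  Hockey: min=17, max=18
  Rugby: min=9, max=40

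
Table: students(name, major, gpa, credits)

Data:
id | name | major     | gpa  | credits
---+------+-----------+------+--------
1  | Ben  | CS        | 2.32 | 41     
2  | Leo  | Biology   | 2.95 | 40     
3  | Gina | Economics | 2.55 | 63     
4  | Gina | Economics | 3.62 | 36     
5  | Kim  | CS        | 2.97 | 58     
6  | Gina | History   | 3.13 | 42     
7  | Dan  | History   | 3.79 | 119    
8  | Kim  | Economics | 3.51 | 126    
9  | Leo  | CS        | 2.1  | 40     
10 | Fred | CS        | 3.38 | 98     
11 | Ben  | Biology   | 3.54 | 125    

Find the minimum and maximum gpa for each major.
SELECT major, MIN(gpa), MAX(gpa)
FROM students
GROUP BY major

Result:
  Biology: min=2.95, max=3.54
  CS: min=2.10, max=3.38
  Economics: min=2.55, max=3.62
  History: min=3.13, max=3.79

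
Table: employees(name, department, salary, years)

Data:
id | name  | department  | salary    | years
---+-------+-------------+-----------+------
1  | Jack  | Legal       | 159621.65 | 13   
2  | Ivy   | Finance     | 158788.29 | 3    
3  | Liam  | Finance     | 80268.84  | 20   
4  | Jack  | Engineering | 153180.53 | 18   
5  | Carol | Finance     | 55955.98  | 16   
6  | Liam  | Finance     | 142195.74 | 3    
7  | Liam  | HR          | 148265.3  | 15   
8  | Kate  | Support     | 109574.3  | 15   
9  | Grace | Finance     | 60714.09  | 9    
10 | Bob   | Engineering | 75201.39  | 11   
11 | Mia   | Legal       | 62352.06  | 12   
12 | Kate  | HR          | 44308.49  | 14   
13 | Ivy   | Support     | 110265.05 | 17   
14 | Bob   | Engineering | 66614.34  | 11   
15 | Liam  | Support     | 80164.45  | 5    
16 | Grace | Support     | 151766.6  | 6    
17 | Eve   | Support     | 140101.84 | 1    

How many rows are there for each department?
SELECT department, COUNT(*) as count
FROM employees
GROUP BY department

Result:
  Engineering: 3
  Finance: 5
  HR: 2
  Legal: 2
  Support: 5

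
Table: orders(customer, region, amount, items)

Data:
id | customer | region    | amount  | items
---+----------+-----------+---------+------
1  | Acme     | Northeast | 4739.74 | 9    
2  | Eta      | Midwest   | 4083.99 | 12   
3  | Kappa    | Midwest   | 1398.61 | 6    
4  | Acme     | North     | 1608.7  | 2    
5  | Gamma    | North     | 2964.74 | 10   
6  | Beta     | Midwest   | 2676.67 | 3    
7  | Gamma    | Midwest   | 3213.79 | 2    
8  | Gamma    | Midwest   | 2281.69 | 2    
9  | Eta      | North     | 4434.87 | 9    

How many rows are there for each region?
SELECT region, COUNT(*) as count
FROM orders
GROUP BY region

Result:
  Midwest: 5
  North: 3
  Northeast: 1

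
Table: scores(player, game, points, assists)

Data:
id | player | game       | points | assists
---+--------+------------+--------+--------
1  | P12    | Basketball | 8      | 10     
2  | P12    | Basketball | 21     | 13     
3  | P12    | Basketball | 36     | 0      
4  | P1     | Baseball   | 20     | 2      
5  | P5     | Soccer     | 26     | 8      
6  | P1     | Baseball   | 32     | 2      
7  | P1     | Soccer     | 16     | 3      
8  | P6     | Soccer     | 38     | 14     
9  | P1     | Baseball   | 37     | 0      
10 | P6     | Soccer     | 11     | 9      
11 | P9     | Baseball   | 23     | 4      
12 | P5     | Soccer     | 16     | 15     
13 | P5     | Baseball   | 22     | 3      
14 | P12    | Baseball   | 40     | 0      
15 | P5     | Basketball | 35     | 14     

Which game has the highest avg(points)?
SELECT game, AVG(points) as val
FROM scores
GROUP BY game
ORDER BY val DESC
LIMIT 1

Result: Baseball with avg(points) = 29.00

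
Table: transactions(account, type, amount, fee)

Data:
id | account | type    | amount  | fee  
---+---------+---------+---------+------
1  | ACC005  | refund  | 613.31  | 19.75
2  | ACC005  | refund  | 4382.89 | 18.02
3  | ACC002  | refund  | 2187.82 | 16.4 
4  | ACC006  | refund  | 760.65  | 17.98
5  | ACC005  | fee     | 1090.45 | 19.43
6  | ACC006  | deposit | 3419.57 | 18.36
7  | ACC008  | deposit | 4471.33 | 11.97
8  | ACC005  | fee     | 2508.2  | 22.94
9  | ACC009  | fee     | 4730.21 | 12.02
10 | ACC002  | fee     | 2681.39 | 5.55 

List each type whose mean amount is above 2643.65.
SELECT type, AVG(amount)
FROM transactions
GROUP BY type
HAVING AVG(amount) > 2643.65

Result:
  deposit: avg=3945.45
  fee: avg=2752.56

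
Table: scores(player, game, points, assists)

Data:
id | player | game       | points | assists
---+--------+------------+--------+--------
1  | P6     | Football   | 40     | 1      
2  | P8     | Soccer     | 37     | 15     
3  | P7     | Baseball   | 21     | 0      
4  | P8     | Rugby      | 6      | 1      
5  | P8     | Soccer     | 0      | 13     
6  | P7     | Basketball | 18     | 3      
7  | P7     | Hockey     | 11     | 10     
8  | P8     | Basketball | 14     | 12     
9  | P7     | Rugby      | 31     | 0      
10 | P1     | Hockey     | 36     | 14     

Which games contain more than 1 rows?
SELECT game, COUNT(*) as cnt
FROM scores
GROUP BY game
HAVING COUNT(*) > 1

Result:
  Basketball: 2
  Hockey: 2
  Rugby: 2
  Soccer: 2

Note: HAVING filters groups after aggregation, WHERE filters rows before.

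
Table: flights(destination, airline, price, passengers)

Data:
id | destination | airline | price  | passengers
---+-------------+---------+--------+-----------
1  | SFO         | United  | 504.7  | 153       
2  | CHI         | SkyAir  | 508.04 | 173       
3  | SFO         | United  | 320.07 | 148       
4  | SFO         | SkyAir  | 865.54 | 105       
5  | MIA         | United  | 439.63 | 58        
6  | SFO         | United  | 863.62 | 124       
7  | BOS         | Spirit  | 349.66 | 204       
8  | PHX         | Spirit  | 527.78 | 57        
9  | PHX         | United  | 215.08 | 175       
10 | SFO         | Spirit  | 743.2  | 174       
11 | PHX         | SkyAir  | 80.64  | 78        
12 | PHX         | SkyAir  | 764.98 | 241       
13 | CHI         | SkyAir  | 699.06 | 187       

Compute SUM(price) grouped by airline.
SELECT airline, SUM(price) as result
FROM flights
GROUP BY airline

Result:
  SkyAir: 2918.26
  Spirit: 1620.64
  United: 2343.10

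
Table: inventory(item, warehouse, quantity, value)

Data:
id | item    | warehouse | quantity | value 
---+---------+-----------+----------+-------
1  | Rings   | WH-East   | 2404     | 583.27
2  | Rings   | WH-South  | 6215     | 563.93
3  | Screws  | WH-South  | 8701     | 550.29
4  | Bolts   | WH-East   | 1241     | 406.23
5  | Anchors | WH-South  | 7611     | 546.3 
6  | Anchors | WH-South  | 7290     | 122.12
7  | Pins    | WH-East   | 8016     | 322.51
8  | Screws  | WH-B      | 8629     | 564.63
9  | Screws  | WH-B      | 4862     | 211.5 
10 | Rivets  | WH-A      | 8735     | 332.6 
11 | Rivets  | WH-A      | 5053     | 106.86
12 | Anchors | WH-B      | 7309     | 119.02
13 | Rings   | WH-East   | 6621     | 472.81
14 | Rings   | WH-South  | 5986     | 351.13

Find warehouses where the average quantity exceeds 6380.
SELECT warehouse, AVG(quantity)
FROM inventory
GROUP BY warehouse
HAVING AVG(quantity) > 6380

Result:
  WH-A: avg=6894.00
  WH-B: avg=6933.33
  WH-South: avg=7160.60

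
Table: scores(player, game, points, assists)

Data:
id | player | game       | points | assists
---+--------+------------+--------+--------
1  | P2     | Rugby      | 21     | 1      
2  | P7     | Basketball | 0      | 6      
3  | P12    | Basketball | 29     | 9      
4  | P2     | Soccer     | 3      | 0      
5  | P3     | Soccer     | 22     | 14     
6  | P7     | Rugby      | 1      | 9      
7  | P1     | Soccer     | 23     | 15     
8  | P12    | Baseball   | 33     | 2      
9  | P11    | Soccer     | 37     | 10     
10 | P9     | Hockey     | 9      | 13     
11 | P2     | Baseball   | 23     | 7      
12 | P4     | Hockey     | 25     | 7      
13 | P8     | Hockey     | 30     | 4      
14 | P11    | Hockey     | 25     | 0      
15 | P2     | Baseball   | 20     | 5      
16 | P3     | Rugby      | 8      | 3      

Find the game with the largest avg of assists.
SELECT game, AVG(assists) as val
FROM scores
GROUP BY game
ORDER BY val DESC
LIMIT 1

Result: Soccer with avg(assists) = 9.75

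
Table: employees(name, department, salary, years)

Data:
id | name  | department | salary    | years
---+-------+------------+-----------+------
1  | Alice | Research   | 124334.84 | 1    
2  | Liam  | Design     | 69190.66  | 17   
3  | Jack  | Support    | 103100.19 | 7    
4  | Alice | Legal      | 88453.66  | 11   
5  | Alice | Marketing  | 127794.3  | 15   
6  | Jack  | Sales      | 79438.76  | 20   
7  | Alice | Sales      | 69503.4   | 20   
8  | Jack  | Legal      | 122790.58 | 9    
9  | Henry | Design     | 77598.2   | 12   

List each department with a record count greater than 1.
SELECT department, COUNT(*) as cnt
FROM employees
GROUP BY department
HAVING COUNT(*) > 1

Result:
  Design: 2
  Legal: 2
  Sales: 2

Note: HAVING filters groups after aggregation, WHERE filters rows before.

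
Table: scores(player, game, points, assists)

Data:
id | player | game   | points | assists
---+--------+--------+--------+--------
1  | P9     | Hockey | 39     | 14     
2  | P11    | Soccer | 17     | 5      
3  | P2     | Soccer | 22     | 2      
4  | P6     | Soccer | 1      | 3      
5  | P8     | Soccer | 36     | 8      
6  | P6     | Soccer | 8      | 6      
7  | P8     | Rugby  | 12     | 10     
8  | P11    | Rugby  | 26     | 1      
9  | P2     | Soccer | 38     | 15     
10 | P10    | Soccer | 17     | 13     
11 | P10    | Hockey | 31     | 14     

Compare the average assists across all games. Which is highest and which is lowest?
SELECT game, AVG(assists)
FROM scores
GROUP BY game
ORDER BY AVG(assists)

All groups:
  Rugby: 5.50
  Soccer: 7.43
  Hockey: 14.00

Highest: Hockey (14.00)
Lowest: Rugby (5.50)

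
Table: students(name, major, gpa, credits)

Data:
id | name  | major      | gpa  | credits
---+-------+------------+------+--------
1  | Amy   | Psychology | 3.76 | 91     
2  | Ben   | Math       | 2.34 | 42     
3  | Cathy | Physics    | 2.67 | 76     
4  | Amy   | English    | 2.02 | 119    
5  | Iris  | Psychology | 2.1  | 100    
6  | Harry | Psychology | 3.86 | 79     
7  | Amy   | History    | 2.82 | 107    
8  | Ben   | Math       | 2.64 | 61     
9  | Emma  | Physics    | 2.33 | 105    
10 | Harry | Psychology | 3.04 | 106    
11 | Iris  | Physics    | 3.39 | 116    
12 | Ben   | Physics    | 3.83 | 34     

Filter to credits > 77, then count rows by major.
SELECT major, COUNT(*)
FROM students
WHERE credits > 77
GROUP BY major

Note: WHERE filters rows before grouping.

Result:
  English: 1
  History: 1
  Physics: 2
  Psychology: 4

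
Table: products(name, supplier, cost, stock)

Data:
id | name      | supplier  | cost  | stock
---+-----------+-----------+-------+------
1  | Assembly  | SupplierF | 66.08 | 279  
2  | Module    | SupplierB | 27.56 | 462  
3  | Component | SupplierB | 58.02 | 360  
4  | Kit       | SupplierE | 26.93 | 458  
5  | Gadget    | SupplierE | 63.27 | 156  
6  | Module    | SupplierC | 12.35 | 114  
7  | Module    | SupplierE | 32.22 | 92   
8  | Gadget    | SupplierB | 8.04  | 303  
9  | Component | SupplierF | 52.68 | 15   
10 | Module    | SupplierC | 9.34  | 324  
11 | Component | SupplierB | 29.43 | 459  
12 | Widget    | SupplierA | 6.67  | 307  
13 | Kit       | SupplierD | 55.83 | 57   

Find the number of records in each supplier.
SELECT supplier, COUNT(*) as count
FROM products
GROUP BY supplier

Result:
  SupplierA: 1
  SupplierB: 4
  SupplierC: 2
  SupplierD: 1
  SupplierE: 3
  SupplierF: 2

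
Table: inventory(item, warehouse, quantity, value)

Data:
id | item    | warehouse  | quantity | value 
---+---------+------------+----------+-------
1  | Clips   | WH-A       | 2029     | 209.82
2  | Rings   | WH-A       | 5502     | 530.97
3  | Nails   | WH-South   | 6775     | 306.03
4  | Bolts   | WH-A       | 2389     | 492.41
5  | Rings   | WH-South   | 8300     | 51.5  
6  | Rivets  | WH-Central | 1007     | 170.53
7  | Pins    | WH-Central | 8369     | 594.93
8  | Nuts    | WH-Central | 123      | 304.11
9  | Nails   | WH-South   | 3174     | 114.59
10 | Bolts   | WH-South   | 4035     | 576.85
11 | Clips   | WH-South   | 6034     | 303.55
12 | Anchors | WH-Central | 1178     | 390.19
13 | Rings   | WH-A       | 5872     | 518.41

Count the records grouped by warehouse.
SELECT warehouse, COUNT(*) as count
FROM inventory
GROUP BY warehouse

Result:
  WH-A: 4
  WH-Central: 4
  WH-South: 5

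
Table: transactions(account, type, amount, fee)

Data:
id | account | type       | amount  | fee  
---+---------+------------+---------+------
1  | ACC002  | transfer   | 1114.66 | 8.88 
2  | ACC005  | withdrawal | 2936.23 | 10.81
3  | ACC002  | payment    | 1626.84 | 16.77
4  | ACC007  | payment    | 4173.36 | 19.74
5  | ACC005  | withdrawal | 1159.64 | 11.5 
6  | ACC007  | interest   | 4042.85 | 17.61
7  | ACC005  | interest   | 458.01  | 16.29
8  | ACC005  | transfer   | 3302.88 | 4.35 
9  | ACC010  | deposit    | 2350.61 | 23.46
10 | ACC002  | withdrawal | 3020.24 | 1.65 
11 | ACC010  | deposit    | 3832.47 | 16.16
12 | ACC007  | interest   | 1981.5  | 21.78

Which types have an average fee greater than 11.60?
SELECT type, AVG(fee)
FROM transactions
GROUP BY type
HAVING AVG(fee) > 11.60

Result:
  deposit: avg=19.81
  interest: avg=18.56
  payment: avg=18.26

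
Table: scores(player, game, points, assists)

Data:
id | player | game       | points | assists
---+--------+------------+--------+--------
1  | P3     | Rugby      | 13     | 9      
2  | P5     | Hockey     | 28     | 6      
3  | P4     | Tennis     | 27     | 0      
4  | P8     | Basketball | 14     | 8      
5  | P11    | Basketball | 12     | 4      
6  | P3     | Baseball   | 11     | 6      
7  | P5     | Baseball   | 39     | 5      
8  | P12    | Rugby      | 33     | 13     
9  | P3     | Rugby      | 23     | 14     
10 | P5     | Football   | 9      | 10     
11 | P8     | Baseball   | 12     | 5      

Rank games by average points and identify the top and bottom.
SELECT game, AVG(points)
FROM scores
GROUP BY game
ORDER BY AVG(points)

All groups:
  Football: 9.00
  Basketball: 13.00
  Baseball: 20.67
  Rugby: 23.00
  Tennis: 27.00
  Hockey: 28.00

Highest: Hockey (28.00)
Lowest: Football (9.00)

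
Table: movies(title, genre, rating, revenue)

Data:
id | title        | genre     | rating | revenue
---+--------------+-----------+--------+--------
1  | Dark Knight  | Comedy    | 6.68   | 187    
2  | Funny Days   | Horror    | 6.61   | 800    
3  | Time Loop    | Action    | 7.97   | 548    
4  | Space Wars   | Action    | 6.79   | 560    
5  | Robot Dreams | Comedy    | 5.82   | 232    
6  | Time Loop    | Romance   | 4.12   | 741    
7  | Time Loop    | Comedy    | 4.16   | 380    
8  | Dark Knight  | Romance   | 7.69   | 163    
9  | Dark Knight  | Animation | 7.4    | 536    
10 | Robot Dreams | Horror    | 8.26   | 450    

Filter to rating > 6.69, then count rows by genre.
SELECT genre, COUNT(*)
FROM movies
WHERE rating > 6.69
GROUP BY genre

Note: WHERE filters rows before grouping.

Result:
  Action: 2
  Animation: 1
  Horror: 1
  Romance: 1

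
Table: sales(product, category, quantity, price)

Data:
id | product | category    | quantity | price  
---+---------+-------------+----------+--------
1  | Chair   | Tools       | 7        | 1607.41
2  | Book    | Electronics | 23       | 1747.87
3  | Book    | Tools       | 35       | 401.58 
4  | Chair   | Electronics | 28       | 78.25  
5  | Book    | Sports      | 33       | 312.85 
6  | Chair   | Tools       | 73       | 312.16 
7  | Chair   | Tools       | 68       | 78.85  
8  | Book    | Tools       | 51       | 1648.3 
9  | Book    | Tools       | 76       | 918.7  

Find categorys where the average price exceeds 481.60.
SELECT category, AVG(price)
FROM sales
GROUP BY category
HAVING AVG(price) > 481.60

Result:
  Electronics: avg=913.06
  Tools: avg=827.83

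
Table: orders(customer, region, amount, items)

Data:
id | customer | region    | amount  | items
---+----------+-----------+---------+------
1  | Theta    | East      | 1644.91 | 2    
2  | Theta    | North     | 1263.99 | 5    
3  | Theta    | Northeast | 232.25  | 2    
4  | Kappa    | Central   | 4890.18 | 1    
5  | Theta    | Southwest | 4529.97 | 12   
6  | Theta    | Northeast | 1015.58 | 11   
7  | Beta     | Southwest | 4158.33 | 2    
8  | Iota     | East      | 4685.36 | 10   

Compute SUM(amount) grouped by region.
SELECT region, SUM(amount) as result
FROM orders
GROUP BY region

Result:
  Central: 4890.18
  East: 6330.27
  North: 1263.99
  Northeast: 1247.83
  Southwest: 8688.30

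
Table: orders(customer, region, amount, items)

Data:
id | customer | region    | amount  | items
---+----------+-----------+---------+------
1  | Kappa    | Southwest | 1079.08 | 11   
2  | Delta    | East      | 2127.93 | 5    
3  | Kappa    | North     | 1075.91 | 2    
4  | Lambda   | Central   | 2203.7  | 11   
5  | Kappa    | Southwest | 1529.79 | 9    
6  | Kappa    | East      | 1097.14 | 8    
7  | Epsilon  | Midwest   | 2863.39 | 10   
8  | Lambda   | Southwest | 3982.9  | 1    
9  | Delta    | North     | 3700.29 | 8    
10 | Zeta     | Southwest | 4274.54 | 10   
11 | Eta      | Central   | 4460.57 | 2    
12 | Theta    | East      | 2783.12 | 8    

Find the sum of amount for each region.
SELECT region, SUM(amount) as result
FROM orders
GROUP BY region

Result:
  Central: 6664.27
  East: 6008.19
  Midwest: 2863.39
  North: 4776.20
  Southwest: 10866.31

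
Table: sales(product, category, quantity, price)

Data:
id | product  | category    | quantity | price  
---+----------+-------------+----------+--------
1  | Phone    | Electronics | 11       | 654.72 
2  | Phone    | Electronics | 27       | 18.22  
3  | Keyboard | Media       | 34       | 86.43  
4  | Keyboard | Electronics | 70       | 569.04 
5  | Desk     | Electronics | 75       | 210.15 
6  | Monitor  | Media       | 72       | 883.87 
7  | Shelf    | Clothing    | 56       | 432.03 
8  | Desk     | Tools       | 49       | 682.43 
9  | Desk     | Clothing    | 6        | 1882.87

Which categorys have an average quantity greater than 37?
SELECT category, AVG(quantity)
FROM sales
GROUP BY category
HAVING AVG(quantity) > 37

Result:
  Electronics: avg=45.75
  Media: avg=53.00
  Tools: avg=49.00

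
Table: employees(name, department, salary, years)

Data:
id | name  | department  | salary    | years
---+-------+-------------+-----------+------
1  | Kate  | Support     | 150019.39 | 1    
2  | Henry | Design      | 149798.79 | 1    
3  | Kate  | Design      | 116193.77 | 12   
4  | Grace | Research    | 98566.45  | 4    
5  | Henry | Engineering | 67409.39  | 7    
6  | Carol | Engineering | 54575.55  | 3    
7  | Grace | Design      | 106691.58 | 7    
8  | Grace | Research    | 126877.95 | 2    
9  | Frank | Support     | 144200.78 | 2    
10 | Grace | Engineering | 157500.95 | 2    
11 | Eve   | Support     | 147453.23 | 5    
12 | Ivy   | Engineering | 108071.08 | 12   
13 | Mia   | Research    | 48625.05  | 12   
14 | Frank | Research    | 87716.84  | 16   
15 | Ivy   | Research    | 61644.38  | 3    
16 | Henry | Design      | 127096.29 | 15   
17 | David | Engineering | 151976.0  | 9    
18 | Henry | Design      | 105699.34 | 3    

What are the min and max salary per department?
SELECT department, MIN(salary), MAX(salary)
FROM employees
GROUP BY department

Result:
  Design: min=105699.34, max=149798.79
  Engineering: min=54575.55, max=157500.95
  Research: min=48625.05, max=126877.95
  Support: min=144200.78, max=150019.39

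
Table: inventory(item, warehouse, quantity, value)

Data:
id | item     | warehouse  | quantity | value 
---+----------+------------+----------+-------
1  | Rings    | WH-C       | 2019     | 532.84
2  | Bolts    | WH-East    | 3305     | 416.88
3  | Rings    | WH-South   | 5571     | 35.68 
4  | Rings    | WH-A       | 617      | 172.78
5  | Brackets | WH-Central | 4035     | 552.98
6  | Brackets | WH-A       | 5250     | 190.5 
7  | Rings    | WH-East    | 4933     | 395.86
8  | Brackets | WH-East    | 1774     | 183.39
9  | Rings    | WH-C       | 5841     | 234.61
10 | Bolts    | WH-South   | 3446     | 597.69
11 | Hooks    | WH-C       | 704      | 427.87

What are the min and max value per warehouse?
SELECT warehouse, MIN(value), MAX(value)
FROM inventory
GROUP BY warehouse

Result:
  WH-A: min=172.78, max=190.50
  WH-C: min=234.61, max=532.84
  WH-Central: min=552.98, max=552.98
  WH-East: min=183.39, max=416.88
  WH-South: min=35.68, max=597.69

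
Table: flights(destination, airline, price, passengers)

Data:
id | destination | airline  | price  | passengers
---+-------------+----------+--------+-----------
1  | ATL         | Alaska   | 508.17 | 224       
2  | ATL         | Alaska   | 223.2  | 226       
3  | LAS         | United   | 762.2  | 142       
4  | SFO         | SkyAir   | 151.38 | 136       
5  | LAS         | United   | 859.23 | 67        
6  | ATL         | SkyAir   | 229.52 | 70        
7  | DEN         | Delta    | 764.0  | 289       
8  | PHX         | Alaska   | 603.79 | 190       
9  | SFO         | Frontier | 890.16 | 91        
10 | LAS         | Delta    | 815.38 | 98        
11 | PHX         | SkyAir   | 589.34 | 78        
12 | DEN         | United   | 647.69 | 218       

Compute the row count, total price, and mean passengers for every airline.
SELECT airline,
       COUNT(*) as cnt,
       SUM(price) as total_price,
       AVG(passengers) as avg_passengers
FROM flights
GROUP BY airline

Result:
  Alaska: 3 records, 1335.16 total price, 213.33 avg passengers
  Delta: 2 records, 1579.38 total price, 193.50 avg passengers
  Frontier: 1 records, 890.16 total price, 91.00 avg passengers
  SkyAir: 3 records, 970.24 total price, 94.67 avg passengers
  United: 3 records, 2269.12 total price, 142.33 avg passengers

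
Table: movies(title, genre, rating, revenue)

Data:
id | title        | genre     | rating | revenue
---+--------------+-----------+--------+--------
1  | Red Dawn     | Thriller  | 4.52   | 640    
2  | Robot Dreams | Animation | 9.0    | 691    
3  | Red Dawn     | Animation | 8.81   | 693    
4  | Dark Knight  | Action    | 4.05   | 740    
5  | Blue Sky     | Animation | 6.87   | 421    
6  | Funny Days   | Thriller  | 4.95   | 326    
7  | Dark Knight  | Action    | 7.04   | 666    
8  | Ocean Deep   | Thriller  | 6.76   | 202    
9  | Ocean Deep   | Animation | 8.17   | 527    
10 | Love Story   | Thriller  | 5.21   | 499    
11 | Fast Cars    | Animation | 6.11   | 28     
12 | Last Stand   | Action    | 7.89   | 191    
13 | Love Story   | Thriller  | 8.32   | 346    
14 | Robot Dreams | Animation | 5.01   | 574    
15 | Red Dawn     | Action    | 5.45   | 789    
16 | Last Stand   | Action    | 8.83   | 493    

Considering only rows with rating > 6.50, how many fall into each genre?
SELECT genre, COUNT(*)
FROM movies
WHERE rating > 6.50
GROUP BY genre

Note: WHERE filters rows before grouping.

Result:
  Action: 3
  Animation: 4
  Thriller: 2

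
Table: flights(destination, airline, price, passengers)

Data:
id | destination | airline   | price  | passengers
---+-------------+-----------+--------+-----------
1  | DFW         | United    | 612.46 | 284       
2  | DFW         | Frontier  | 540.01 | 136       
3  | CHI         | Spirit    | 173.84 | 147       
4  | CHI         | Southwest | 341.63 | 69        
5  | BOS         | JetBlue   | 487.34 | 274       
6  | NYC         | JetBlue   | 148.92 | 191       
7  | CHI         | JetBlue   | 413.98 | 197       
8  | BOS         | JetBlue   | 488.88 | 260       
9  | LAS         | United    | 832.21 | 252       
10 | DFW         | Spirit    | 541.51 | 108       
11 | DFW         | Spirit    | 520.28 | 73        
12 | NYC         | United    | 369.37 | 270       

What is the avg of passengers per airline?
SELECT airline, AVG(passengers) as result
FROM flights
GROUP BY airline

Result:
  Frontier: 136.00
  JetBlue: 230.50
  Southwest: 69.00
  Spirit: 109.33
  United: 268.67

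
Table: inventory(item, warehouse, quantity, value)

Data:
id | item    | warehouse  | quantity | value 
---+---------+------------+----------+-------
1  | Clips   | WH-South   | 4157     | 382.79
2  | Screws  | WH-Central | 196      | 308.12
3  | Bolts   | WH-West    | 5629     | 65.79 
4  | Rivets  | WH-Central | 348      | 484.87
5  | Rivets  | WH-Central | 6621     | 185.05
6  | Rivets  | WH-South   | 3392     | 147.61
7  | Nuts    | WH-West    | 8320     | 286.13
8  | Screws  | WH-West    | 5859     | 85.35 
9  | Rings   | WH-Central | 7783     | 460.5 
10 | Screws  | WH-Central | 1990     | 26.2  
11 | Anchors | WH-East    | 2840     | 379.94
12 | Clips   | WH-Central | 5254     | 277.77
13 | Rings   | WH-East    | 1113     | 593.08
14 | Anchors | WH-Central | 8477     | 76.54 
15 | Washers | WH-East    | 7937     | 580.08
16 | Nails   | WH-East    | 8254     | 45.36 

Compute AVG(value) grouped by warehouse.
SELECT warehouse, AVG(value) as result
FROM inventory
GROUP BY warehouse

Result:
  WH-Central: 259.86
  WH-East: 399.62
  WH-South: 265.20
  WH-West: 145.76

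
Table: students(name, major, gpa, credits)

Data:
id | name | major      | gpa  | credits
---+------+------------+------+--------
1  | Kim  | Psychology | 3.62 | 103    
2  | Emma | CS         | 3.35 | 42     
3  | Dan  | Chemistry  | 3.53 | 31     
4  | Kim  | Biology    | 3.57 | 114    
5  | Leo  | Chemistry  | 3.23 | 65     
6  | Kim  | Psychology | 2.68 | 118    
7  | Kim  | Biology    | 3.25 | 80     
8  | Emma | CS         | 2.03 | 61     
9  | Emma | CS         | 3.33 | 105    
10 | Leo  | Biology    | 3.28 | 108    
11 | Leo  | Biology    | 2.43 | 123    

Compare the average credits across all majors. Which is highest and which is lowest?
SELECT major, AVG(credits)
FROM students
GROUP BY major
ORDER BY AVG(credits)

All groups:
  Chemistry: 48.00
  CS: 69.33
  Biology: 106.25
  Psychology: 110.50

Highest: Psychology (110.50)
Lowest: Chemistry (48.00)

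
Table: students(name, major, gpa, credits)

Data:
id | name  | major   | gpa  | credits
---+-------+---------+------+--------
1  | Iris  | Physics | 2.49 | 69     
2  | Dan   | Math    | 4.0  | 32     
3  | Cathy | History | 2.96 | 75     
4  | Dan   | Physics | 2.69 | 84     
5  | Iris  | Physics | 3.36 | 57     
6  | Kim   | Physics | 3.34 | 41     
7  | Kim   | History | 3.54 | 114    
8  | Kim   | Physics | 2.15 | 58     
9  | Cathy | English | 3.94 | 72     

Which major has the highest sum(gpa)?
SELECT major, SUM(gpa) as val
FROM students
GROUP BY major
ORDER BY val DESC
LIMIT 1

Result: Physics with sum(gpa) = 14.03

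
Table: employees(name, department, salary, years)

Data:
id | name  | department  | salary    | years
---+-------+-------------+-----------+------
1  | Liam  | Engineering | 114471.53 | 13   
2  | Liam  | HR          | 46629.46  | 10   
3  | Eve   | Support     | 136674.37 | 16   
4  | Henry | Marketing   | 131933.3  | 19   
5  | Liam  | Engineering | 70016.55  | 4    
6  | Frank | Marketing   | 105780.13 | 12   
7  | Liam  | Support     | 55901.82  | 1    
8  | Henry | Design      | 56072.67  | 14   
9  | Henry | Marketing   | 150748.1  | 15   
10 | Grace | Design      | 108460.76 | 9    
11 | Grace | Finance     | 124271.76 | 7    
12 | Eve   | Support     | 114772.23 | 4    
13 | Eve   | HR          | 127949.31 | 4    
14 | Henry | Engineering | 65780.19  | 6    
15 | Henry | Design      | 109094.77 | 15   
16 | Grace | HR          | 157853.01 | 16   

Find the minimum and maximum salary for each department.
SELECT department, MIN(salary), MAX(salary)
FROM employees
GROUP BY department

Result:
  Design: min=56072.67, max=109094.77
  Engineering: min=65780.19, max=114471.53
  Finance: min=124271.76, max=124271.76
  HR: min=46629.46, max=157853.01
  Marketing: min=105780.13, max=150748.10
  Support: min=55901.82, max=136674.37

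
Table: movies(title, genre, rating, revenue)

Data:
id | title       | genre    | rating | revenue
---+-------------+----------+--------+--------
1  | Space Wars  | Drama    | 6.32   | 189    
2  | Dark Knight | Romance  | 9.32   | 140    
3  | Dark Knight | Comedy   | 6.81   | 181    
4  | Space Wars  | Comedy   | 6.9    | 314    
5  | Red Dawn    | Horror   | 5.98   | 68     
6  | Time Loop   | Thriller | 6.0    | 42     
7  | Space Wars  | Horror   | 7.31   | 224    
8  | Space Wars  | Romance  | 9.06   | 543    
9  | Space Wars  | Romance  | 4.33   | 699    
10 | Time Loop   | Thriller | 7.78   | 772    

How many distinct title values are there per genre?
SELECT genre, COUNT(DISTINCT title)
FROM movies
GROUP BY genre

Result:
  Comedy: 2 distinct
  Drama: 1 distinct
  Horror: 2 distinct
  Romance: 2 distinct
  Thriller: 1 distinct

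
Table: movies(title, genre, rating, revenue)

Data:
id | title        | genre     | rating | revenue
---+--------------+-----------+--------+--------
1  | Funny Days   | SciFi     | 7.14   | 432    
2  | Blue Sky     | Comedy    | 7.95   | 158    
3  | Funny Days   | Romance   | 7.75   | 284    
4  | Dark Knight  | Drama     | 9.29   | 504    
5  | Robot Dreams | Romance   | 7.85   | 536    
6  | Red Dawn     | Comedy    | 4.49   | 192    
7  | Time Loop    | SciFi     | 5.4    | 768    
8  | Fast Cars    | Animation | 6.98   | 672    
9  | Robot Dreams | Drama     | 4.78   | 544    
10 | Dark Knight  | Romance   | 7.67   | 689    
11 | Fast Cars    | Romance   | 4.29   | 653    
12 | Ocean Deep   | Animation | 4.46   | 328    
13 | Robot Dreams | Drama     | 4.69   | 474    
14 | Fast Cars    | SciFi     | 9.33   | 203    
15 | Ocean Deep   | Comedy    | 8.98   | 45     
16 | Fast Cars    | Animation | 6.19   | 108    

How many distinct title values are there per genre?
SELECT genre, COUNT(DISTINCT title)
FROM movies
GROUP BY genre

Result:
  Animation: 2 distinct
  Comedy: 3 distinct
  Drama: 2 distinct
  Romance: 4 distinct
  SciFi: 3 distinct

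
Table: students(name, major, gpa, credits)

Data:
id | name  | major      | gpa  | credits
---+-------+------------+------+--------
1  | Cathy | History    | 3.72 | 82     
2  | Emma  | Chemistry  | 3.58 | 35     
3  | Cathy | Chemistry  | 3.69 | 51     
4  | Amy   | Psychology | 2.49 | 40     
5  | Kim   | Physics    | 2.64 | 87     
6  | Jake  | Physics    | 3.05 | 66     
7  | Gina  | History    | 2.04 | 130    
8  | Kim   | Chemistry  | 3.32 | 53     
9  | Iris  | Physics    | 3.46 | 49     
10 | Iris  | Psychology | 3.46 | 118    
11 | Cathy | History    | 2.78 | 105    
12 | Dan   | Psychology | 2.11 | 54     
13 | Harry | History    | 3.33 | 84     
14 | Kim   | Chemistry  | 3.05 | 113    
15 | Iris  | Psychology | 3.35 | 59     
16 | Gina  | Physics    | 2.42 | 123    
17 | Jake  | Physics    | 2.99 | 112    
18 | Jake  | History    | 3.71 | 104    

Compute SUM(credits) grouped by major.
SELECT major, SUM(credits) as result
FROM students
GROUP BY major

Result:
  Chemistry: 252
  History: 505
  Physics: 437
  Psychology: 271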